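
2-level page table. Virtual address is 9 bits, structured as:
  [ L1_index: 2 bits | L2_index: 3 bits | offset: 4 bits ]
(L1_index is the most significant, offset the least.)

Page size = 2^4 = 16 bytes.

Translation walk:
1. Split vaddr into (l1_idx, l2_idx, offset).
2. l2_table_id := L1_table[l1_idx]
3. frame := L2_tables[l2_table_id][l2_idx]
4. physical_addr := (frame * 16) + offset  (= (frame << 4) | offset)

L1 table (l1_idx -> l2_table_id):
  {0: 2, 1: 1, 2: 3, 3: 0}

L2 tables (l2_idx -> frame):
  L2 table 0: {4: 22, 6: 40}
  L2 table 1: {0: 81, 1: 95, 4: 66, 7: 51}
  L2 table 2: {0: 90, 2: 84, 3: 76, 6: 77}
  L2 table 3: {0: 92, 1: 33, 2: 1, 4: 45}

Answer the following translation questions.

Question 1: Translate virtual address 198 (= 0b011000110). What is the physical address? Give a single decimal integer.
vaddr = 198 = 0b011000110
Split: l1_idx=1, l2_idx=4, offset=6
L1[1] = 1
L2[1][4] = 66
paddr = 66 * 16 + 6 = 1062

Answer: 1062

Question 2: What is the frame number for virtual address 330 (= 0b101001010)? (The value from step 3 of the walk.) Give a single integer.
vaddr = 330: l1_idx=2, l2_idx=4
L1[2] = 3; L2[3][4] = 45

Answer: 45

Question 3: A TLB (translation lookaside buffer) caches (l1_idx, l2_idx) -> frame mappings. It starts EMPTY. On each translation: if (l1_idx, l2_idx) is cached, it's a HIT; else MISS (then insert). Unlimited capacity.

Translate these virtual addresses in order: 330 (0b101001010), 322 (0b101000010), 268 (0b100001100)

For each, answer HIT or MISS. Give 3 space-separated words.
vaddr=330: (2,4) not in TLB -> MISS, insert
vaddr=322: (2,4) in TLB -> HIT
vaddr=268: (2,0) not in TLB -> MISS, insert

Answer: MISS HIT MISS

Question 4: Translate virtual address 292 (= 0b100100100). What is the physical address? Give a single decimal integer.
vaddr = 292 = 0b100100100
Split: l1_idx=2, l2_idx=2, offset=4
L1[2] = 3
L2[3][2] = 1
paddr = 1 * 16 + 4 = 20

Answer: 20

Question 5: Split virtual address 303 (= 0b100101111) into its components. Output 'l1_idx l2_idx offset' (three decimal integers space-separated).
Answer: 2 2 15

Derivation:
vaddr = 303 = 0b100101111
  top 2 bits -> l1_idx = 2
  next 3 bits -> l2_idx = 2
  bottom 4 bits -> offset = 15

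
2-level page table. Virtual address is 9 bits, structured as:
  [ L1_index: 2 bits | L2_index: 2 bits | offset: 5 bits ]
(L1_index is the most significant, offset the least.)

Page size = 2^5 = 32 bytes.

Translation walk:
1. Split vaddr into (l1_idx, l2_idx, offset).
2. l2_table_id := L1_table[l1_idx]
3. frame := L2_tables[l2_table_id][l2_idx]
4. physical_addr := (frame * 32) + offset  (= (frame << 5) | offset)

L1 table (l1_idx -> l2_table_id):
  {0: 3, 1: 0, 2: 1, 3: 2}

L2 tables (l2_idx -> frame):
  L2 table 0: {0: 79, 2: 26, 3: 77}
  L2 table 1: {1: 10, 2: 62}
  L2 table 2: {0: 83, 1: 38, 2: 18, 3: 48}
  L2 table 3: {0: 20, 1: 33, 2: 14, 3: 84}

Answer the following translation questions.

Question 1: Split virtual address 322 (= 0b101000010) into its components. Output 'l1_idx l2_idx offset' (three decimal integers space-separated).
vaddr = 322 = 0b101000010
  top 2 bits -> l1_idx = 2
  next 2 bits -> l2_idx = 2
  bottom 5 bits -> offset = 2

Answer: 2 2 2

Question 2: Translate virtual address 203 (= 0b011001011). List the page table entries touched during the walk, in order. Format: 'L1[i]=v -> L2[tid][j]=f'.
Answer: L1[1]=0 -> L2[0][2]=26

Derivation:
vaddr = 203 = 0b011001011
Split: l1_idx=1, l2_idx=2, offset=11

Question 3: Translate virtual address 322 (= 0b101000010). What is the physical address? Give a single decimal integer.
Answer: 1986

Derivation:
vaddr = 322 = 0b101000010
Split: l1_idx=2, l2_idx=2, offset=2
L1[2] = 1
L2[1][2] = 62
paddr = 62 * 32 + 2 = 1986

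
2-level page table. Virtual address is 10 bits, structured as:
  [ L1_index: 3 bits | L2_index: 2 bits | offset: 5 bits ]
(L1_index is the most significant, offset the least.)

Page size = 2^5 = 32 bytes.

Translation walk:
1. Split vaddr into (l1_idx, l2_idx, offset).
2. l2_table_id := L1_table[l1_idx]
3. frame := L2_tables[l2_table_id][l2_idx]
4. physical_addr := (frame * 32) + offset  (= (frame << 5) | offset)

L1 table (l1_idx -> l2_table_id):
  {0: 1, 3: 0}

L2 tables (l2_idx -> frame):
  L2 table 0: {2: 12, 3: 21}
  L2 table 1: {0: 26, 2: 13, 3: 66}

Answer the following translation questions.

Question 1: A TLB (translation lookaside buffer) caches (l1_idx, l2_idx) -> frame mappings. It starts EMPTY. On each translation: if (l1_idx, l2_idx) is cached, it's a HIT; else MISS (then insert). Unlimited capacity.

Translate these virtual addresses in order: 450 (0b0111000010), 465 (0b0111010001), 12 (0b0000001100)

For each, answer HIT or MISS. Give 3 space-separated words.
vaddr=450: (3,2) not in TLB -> MISS, insert
vaddr=465: (3,2) in TLB -> HIT
vaddr=12: (0,0) not in TLB -> MISS, insert

Answer: MISS HIT MISS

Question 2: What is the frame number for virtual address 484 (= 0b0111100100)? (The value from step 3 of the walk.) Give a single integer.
vaddr = 484: l1_idx=3, l2_idx=3
L1[3] = 0; L2[0][3] = 21

Answer: 21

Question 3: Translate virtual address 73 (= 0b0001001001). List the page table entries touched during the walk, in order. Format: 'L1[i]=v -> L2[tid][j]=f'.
Answer: L1[0]=1 -> L2[1][2]=13

Derivation:
vaddr = 73 = 0b0001001001
Split: l1_idx=0, l2_idx=2, offset=9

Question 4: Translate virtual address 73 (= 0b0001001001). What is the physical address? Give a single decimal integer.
Answer: 425

Derivation:
vaddr = 73 = 0b0001001001
Split: l1_idx=0, l2_idx=2, offset=9
L1[0] = 1
L2[1][2] = 13
paddr = 13 * 32 + 9 = 425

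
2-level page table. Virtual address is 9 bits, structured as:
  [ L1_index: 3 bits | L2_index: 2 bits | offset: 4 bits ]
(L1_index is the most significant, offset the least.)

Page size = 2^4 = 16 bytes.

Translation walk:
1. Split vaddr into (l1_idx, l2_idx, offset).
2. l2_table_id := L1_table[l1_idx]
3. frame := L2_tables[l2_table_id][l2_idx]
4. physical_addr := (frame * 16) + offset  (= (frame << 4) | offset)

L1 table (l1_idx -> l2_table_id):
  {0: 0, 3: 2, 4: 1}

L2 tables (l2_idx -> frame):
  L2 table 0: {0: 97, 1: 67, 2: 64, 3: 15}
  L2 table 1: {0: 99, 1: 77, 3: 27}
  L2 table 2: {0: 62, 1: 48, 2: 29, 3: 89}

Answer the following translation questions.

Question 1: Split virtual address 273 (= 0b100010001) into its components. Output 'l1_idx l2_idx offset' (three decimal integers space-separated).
vaddr = 273 = 0b100010001
  top 3 bits -> l1_idx = 4
  next 2 bits -> l2_idx = 1
  bottom 4 bits -> offset = 1

Answer: 4 1 1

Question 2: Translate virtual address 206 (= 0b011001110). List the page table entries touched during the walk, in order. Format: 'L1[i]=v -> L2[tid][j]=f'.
vaddr = 206 = 0b011001110
Split: l1_idx=3, l2_idx=0, offset=14

Answer: L1[3]=2 -> L2[2][0]=62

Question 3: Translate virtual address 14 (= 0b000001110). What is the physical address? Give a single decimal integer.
vaddr = 14 = 0b000001110
Split: l1_idx=0, l2_idx=0, offset=14
L1[0] = 0
L2[0][0] = 97
paddr = 97 * 16 + 14 = 1566

Answer: 1566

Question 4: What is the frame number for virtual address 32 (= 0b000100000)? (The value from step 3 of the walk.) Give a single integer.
Answer: 64

Derivation:
vaddr = 32: l1_idx=0, l2_idx=2
L1[0] = 0; L2[0][2] = 64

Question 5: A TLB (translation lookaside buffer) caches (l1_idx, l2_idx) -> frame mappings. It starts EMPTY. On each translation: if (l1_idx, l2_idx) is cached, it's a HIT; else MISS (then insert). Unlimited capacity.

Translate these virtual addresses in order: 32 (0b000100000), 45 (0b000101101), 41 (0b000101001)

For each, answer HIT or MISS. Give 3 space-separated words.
Answer: MISS HIT HIT

Derivation:
vaddr=32: (0,2) not in TLB -> MISS, insert
vaddr=45: (0,2) in TLB -> HIT
vaddr=41: (0,2) in TLB -> HIT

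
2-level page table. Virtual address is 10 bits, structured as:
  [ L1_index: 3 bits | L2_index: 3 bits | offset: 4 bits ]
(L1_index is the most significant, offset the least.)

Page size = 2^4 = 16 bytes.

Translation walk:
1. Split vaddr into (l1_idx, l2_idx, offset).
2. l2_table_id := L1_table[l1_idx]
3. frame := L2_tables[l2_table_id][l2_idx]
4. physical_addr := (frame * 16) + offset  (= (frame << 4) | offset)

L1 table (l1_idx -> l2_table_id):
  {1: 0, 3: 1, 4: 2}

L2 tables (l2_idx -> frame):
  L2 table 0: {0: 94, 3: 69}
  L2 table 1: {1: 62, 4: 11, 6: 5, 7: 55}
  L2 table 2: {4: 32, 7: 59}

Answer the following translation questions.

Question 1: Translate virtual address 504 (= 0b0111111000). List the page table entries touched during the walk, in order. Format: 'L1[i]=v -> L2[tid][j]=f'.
vaddr = 504 = 0b0111111000
Split: l1_idx=3, l2_idx=7, offset=8

Answer: L1[3]=1 -> L2[1][7]=55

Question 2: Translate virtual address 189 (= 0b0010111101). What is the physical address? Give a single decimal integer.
vaddr = 189 = 0b0010111101
Split: l1_idx=1, l2_idx=3, offset=13
L1[1] = 0
L2[0][3] = 69
paddr = 69 * 16 + 13 = 1117

Answer: 1117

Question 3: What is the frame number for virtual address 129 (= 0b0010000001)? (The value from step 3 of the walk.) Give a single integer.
vaddr = 129: l1_idx=1, l2_idx=0
L1[1] = 0; L2[0][0] = 94

Answer: 94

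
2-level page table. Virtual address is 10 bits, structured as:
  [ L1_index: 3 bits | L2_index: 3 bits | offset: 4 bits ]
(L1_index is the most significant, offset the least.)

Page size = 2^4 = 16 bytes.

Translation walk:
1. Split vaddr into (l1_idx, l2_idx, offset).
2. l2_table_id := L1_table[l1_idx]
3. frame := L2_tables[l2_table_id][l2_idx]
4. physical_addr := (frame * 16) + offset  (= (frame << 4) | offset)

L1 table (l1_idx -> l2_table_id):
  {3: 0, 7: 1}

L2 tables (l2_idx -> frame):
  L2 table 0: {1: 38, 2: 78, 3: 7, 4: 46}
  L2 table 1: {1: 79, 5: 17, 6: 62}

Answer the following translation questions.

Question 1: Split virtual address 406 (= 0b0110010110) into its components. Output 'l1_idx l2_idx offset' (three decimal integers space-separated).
Answer: 3 1 6

Derivation:
vaddr = 406 = 0b0110010110
  top 3 bits -> l1_idx = 3
  next 3 bits -> l2_idx = 1
  bottom 4 bits -> offset = 6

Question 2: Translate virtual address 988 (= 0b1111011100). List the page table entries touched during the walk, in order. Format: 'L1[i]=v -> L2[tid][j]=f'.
Answer: L1[7]=1 -> L2[1][5]=17

Derivation:
vaddr = 988 = 0b1111011100
Split: l1_idx=7, l2_idx=5, offset=12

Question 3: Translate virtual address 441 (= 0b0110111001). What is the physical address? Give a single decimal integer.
vaddr = 441 = 0b0110111001
Split: l1_idx=3, l2_idx=3, offset=9
L1[3] = 0
L2[0][3] = 7
paddr = 7 * 16 + 9 = 121

Answer: 121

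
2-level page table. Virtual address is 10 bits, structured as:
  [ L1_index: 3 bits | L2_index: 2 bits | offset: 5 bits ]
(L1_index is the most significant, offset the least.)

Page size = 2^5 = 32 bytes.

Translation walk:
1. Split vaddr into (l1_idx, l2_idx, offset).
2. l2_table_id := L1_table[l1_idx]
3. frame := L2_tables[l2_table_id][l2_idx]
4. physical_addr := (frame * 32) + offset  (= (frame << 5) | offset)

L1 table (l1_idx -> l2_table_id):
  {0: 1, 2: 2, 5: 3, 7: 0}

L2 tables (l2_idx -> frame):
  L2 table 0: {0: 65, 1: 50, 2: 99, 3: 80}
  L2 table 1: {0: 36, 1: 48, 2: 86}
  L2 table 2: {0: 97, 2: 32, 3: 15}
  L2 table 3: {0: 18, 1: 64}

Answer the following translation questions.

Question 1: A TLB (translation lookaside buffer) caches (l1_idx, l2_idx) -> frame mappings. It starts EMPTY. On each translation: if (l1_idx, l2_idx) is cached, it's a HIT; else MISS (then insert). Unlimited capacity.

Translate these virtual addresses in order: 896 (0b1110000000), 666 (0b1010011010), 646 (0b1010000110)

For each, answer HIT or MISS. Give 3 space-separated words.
Answer: MISS MISS HIT

Derivation:
vaddr=896: (7,0) not in TLB -> MISS, insert
vaddr=666: (5,0) not in TLB -> MISS, insert
vaddr=646: (5,0) in TLB -> HIT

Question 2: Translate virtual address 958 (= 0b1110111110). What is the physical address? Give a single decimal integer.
vaddr = 958 = 0b1110111110
Split: l1_idx=7, l2_idx=1, offset=30
L1[7] = 0
L2[0][1] = 50
paddr = 50 * 32 + 30 = 1630

Answer: 1630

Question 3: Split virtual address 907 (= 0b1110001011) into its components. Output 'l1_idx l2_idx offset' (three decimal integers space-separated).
vaddr = 907 = 0b1110001011
  top 3 bits -> l1_idx = 7
  next 2 bits -> l2_idx = 0
  bottom 5 bits -> offset = 11

Answer: 7 0 11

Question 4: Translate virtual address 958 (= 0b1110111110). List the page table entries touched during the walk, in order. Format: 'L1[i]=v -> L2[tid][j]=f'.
vaddr = 958 = 0b1110111110
Split: l1_idx=7, l2_idx=1, offset=30

Answer: L1[7]=0 -> L2[0][1]=50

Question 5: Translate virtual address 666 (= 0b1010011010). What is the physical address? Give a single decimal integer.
Answer: 602

Derivation:
vaddr = 666 = 0b1010011010
Split: l1_idx=5, l2_idx=0, offset=26
L1[5] = 3
L2[3][0] = 18
paddr = 18 * 32 + 26 = 602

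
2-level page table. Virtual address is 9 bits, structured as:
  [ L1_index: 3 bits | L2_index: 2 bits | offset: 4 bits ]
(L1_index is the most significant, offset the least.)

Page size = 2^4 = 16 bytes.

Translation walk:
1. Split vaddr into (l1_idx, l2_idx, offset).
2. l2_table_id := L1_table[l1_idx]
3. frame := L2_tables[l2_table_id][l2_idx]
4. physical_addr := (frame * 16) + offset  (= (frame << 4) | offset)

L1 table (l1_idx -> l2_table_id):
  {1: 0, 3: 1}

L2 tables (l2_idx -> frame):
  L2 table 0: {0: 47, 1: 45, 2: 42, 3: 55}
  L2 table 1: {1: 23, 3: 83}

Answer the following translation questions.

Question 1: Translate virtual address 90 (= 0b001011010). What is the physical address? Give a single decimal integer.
vaddr = 90 = 0b001011010
Split: l1_idx=1, l2_idx=1, offset=10
L1[1] = 0
L2[0][1] = 45
paddr = 45 * 16 + 10 = 730

Answer: 730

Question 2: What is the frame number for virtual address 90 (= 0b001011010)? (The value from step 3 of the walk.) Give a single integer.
vaddr = 90: l1_idx=1, l2_idx=1
L1[1] = 0; L2[0][1] = 45

Answer: 45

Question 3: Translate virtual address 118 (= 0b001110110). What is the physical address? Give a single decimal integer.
Answer: 886

Derivation:
vaddr = 118 = 0b001110110
Split: l1_idx=1, l2_idx=3, offset=6
L1[1] = 0
L2[0][3] = 55
paddr = 55 * 16 + 6 = 886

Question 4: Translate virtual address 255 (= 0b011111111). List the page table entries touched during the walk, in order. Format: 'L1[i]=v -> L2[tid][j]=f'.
vaddr = 255 = 0b011111111
Split: l1_idx=3, l2_idx=3, offset=15

Answer: L1[3]=1 -> L2[1][3]=83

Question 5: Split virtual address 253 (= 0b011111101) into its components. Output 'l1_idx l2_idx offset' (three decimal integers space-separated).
vaddr = 253 = 0b011111101
  top 3 bits -> l1_idx = 3
  next 2 bits -> l2_idx = 3
  bottom 4 bits -> offset = 13

Answer: 3 3 13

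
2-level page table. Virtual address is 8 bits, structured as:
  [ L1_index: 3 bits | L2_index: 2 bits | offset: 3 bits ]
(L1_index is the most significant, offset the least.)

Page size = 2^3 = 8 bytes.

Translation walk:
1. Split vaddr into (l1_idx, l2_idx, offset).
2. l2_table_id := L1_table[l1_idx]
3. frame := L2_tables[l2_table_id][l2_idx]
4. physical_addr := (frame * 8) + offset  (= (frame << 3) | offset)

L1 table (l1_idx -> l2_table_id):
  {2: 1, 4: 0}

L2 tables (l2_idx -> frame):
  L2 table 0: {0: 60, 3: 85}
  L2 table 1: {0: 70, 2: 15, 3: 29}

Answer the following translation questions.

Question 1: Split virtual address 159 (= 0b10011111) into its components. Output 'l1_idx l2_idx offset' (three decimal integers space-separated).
Answer: 4 3 7

Derivation:
vaddr = 159 = 0b10011111
  top 3 bits -> l1_idx = 4
  next 2 bits -> l2_idx = 3
  bottom 3 bits -> offset = 7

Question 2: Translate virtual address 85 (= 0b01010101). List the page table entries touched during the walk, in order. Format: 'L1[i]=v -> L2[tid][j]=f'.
Answer: L1[2]=1 -> L2[1][2]=15

Derivation:
vaddr = 85 = 0b01010101
Split: l1_idx=2, l2_idx=2, offset=5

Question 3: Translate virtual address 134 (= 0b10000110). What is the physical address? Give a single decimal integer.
Answer: 486

Derivation:
vaddr = 134 = 0b10000110
Split: l1_idx=4, l2_idx=0, offset=6
L1[4] = 0
L2[0][0] = 60
paddr = 60 * 8 + 6 = 486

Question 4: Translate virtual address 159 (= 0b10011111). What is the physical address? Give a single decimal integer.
vaddr = 159 = 0b10011111
Split: l1_idx=4, l2_idx=3, offset=7
L1[4] = 0
L2[0][3] = 85
paddr = 85 * 8 + 7 = 687

Answer: 687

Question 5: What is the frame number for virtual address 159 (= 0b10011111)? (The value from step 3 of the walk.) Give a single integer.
vaddr = 159: l1_idx=4, l2_idx=3
L1[4] = 0; L2[0][3] = 85

Answer: 85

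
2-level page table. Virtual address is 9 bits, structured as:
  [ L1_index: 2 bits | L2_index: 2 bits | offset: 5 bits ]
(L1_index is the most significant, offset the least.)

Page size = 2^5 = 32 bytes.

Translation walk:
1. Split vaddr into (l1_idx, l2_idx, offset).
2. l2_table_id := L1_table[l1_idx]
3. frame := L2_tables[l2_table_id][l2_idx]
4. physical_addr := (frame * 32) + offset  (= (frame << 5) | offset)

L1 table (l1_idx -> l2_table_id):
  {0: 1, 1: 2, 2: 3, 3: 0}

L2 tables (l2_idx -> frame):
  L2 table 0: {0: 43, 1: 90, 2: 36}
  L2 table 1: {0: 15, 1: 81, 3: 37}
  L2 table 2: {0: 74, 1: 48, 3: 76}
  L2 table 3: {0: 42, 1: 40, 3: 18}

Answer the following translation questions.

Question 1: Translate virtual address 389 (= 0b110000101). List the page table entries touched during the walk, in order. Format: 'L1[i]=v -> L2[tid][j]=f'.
vaddr = 389 = 0b110000101
Split: l1_idx=3, l2_idx=0, offset=5

Answer: L1[3]=0 -> L2[0][0]=43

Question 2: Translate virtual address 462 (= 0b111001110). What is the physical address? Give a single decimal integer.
Answer: 1166

Derivation:
vaddr = 462 = 0b111001110
Split: l1_idx=3, l2_idx=2, offset=14
L1[3] = 0
L2[0][2] = 36
paddr = 36 * 32 + 14 = 1166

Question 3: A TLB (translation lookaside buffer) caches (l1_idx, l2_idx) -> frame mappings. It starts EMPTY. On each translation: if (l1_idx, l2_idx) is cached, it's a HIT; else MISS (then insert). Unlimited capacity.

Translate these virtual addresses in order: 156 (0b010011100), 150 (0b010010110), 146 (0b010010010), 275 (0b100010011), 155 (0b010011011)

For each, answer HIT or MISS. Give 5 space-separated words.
vaddr=156: (1,0) not in TLB -> MISS, insert
vaddr=150: (1,0) in TLB -> HIT
vaddr=146: (1,0) in TLB -> HIT
vaddr=275: (2,0) not in TLB -> MISS, insert
vaddr=155: (1,0) in TLB -> HIT

Answer: MISS HIT HIT MISS HIT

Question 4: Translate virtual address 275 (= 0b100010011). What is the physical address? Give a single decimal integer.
vaddr = 275 = 0b100010011
Split: l1_idx=2, l2_idx=0, offset=19
L1[2] = 3
L2[3][0] = 42
paddr = 42 * 32 + 19 = 1363

Answer: 1363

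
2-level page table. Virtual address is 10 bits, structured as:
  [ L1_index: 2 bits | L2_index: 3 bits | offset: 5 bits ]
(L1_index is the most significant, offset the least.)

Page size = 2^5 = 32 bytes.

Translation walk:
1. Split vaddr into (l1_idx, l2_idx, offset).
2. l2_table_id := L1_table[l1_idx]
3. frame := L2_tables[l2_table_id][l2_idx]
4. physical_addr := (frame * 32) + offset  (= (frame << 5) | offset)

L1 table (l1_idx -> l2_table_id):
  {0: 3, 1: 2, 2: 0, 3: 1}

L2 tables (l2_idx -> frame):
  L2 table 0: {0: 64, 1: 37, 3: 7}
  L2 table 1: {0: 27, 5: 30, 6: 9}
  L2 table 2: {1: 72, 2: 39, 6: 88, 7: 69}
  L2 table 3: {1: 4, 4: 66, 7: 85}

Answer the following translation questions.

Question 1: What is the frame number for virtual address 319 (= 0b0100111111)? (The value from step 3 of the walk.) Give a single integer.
vaddr = 319: l1_idx=1, l2_idx=1
L1[1] = 2; L2[2][1] = 72

Answer: 72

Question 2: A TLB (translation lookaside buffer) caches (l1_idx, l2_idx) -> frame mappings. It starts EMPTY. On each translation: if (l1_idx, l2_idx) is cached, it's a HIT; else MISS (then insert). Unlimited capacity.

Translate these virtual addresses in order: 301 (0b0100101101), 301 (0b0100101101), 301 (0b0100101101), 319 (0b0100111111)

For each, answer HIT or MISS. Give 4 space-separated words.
Answer: MISS HIT HIT HIT

Derivation:
vaddr=301: (1,1) not in TLB -> MISS, insert
vaddr=301: (1,1) in TLB -> HIT
vaddr=301: (1,1) in TLB -> HIT
vaddr=319: (1,1) in TLB -> HIT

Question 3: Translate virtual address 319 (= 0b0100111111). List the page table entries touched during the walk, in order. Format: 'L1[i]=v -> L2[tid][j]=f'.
Answer: L1[1]=2 -> L2[2][1]=72

Derivation:
vaddr = 319 = 0b0100111111
Split: l1_idx=1, l2_idx=1, offset=31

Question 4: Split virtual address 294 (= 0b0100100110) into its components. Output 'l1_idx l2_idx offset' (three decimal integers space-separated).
vaddr = 294 = 0b0100100110
  top 2 bits -> l1_idx = 1
  next 3 bits -> l2_idx = 1
  bottom 5 bits -> offset = 6

Answer: 1 1 6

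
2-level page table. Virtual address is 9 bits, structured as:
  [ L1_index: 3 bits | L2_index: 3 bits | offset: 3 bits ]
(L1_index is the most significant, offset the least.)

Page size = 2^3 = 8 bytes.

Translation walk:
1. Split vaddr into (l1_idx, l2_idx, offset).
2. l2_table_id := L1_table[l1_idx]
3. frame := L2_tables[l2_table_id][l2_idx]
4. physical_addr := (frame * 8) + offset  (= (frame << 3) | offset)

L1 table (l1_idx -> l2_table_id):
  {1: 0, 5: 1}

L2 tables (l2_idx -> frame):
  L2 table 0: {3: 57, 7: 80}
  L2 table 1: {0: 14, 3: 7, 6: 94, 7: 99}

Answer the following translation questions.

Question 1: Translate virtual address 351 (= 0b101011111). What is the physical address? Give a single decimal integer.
vaddr = 351 = 0b101011111
Split: l1_idx=5, l2_idx=3, offset=7
L1[5] = 1
L2[1][3] = 7
paddr = 7 * 8 + 7 = 63

Answer: 63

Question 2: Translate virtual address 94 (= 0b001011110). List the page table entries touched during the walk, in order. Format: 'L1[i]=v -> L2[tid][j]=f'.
vaddr = 94 = 0b001011110
Split: l1_idx=1, l2_idx=3, offset=6

Answer: L1[1]=0 -> L2[0][3]=57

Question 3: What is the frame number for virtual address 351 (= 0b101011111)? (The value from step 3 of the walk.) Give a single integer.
Answer: 7

Derivation:
vaddr = 351: l1_idx=5, l2_idx=3
L1[5] = 1; L2[1][3] = 7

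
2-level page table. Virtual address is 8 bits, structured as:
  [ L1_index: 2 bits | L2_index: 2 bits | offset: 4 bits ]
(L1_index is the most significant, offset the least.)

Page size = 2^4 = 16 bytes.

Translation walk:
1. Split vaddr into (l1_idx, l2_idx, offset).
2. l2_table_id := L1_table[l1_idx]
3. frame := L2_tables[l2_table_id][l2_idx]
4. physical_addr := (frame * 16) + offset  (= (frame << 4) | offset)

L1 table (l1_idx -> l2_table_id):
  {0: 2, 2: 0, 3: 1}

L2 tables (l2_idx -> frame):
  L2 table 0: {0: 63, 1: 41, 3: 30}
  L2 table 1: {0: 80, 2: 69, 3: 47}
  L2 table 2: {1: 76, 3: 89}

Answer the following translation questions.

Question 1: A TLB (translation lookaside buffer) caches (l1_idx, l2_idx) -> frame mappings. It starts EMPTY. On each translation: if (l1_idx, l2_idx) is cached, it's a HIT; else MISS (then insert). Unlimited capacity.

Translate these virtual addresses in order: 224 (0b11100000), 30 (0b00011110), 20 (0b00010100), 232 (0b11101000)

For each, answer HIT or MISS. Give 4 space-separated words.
vaddr=224: (3,2) not in TLB -> MISS, insert
vaddr=30: (0,1) not in TLB -> MISS, insert
vaddr=20: (0,1) in TLB -> HIT
vaddr=232: (3,2) in TLB -> HIT

Answer: MISS MISS HIT HIT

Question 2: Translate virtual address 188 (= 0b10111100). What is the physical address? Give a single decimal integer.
Answer: 492

Derivation:
vaddr = 188 = 0b10111100
Split: l1_idx=2, l2_idx=3, offset=12
L1[2] = 0
L2[0][3] = 30
paddr = 30 * 16 + 12 = 492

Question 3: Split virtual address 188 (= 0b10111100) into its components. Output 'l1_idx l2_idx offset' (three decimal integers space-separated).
vaddr = 188 = 0b10111100
  top 2 bits -> l1_idx = 2
  next 2 bits -> l2_idx = 3
  bottom 4 bits -> offset = 12

Answer: 2 3 12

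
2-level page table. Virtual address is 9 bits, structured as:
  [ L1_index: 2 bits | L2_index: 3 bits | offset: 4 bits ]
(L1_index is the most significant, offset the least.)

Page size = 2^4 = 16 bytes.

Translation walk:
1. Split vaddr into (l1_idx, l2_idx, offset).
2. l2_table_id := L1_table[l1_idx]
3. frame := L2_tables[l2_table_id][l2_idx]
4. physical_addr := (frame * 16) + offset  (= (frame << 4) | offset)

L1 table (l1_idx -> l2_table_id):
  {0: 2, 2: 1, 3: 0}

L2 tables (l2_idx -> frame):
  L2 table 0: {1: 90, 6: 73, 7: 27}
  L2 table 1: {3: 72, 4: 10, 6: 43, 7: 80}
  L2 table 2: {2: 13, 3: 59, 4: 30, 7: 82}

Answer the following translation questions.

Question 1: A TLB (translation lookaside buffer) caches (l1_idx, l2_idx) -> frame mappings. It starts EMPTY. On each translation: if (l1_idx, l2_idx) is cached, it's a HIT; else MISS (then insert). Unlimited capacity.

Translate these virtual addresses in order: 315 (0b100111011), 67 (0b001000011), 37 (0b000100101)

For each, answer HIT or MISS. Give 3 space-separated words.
vaddr=315: (2,3) not in TLB -> MISS, insert
vaddr=67: (0,4) not in TLB -> MISS, insert
vaddr=37: (0,2) not in TLB -> MISS, insert

Answer: MISS MISS MISS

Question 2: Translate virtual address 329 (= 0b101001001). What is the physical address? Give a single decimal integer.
vaddr = 329 = 0b101001001
Split: l1_idx=2, l2_idx=4, offset=9
L1[2] = 1
L2[1][4] = 10
paddr = 10 * 16 + 9 = 169

Answer: 169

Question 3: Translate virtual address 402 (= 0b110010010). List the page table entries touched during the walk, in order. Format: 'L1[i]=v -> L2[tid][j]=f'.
vaddr = 402 = 0b110010010
Split: l1_idx=3, l2_idx=1, offset=2

Answer: L1[3]=0 -> L2[0][1]=90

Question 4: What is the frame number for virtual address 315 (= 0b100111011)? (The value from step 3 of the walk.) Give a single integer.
Answer: 72

Derivation:
vaddr = 315: l1_idx=2, l2_idx=3
L1[2] = 1; L2[1][3] = 72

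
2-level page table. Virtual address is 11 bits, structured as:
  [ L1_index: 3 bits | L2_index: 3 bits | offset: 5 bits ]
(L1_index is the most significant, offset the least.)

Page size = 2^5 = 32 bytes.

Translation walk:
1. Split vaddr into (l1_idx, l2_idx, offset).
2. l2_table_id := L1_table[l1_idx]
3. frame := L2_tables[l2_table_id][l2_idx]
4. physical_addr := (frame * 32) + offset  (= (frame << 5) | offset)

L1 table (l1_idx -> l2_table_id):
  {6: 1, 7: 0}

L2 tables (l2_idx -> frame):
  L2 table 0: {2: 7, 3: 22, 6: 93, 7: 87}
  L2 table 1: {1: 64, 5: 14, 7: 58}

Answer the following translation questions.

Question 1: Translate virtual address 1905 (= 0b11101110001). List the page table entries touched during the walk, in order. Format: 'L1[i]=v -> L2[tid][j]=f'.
vaddr = 1905 = 0b11101110001
Split: l1_idx=7, l2_idx=3, offset=17

Answer: L1[7]=0 -> L2[0][3]=22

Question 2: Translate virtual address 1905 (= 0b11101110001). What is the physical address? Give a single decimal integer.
Answer: 721

Derivation:
vaddr = 1905 = 0b11101110001
Split: l1_idx=7, l2_idx=3, offset=17
L1[7] = 0
L2[0][3] = 22
paddr = 22 * 32 + 17 = 721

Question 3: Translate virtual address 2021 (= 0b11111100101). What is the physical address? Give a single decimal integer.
Answer: 2789

Derivation:
vaddr = 2021 = 0b11111100101
Split: l1_idx=7, l2_idx=7, offset=5
L1[7] = 0
L2[0][7] = 87
paddr = 87 * 32 + 5 = 2789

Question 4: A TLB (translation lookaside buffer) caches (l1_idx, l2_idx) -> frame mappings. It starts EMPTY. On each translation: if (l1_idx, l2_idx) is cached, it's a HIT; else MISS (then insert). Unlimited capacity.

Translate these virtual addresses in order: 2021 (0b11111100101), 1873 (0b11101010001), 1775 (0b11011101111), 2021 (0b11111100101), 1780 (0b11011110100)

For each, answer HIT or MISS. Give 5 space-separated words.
Answer: MISS MISS MISS HIT HIT

Derivation:
vaddr=2021: (7,7) not in TLB -> MISS, insert
vaddr=1873: (7,2) not in TLB -> MISS, insert
vaddr=1775: (6,7) not in TLB -> MISS, insert
vaddr=2021: (7,7) in TLB -> HIT
vaddr=1780: (6,7) in TLB -> HIT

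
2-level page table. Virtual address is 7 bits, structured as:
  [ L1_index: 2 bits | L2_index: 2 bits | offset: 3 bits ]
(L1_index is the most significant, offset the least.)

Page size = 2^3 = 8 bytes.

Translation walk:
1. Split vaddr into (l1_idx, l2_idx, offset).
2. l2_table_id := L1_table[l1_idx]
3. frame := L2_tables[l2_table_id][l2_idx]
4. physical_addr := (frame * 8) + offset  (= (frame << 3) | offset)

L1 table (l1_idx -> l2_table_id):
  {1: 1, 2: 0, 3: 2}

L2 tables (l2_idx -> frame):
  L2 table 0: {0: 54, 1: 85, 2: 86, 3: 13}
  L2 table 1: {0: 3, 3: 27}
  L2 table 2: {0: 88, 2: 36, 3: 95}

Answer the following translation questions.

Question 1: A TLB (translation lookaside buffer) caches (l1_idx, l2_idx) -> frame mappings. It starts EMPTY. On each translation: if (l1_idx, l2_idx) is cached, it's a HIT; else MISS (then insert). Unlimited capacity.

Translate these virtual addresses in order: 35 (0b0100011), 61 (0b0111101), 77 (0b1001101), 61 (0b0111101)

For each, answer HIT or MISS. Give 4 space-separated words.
vaddr=35: (1,0) not in TLB -> MISS, insert
vaddr=61: (1,3) not in TLB -> MISS, insert
vaddr=77: (2,1) not in TLB -> MISS, insert
vaddr=61: (1,3) in TLB -> HIT

Answer: MISS MISS MISS HIT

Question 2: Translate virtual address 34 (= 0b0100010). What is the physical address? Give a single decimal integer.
Answer: 26

Derivation:
vaddr = 34 = 0b0100010
Split: l1_idx=1, l2_idx=0, offset=2
L1[1] = 1
L2[1][0] = 3
paddr = 3 * 8 + 2 = 26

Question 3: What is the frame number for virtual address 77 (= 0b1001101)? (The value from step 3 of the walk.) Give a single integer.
Answer: 85

Derivation:
vaddr = 77: l1_idx=2, l2_idx=1
L1[2] = 0; L2[0][1] = 85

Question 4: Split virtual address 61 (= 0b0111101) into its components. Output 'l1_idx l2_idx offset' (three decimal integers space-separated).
Answer: 1 3 5

Derivation:
vaddr = 61 = 0b0111101
  top 2 bits -> l1_idx = 1
  next 2 bits -> l2_idx = 3
  bottom 3 bits -> offset = 5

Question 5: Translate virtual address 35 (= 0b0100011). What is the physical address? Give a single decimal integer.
vaddr = 35 = 0b0100011
Split: l1_idx=1, l2_idx=0, offset=3
L1[1] = 1
L2[1][0] = 3
paddr = 3 * 8 + 3 = 27

Answer: 27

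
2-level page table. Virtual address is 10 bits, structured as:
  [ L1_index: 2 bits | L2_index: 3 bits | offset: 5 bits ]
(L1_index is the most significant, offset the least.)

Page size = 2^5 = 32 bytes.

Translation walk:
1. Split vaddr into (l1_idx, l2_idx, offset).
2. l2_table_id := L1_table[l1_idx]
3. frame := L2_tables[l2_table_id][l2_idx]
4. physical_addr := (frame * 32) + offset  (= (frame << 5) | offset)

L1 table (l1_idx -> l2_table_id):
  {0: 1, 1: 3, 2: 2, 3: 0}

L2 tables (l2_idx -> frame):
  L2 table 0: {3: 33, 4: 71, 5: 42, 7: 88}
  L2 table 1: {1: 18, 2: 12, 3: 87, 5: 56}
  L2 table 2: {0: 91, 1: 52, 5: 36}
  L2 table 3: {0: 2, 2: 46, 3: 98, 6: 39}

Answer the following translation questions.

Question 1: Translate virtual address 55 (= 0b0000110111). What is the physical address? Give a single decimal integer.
vaddr = 55 = 0b0000110111
Split: l1_idx=0, l2_idx=1, offset=23
L1[0] = 1
L2[1][1] = 18
paddr = 18 * 32 + 23 = 599

Answer: 599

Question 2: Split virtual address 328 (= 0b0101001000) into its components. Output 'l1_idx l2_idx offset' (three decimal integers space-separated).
Answer: 1 2 8

Derivation:
vaddr = 328 = 0b0101001000
  top 2 bits -> l1_idx = 1
  next 3 bits -> l2_idx = 2
  bottom 5 bits -> offset = 8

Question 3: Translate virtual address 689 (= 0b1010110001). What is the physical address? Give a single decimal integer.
Answer: 1169

Derivation:
vaddr = 689 = 0b1010110001
Split: l1_idx=2, l2_idx=5, offset=17
L1[2] = 2
L2[2][5] = 36
paddr = 36 * 32 + 17 = 1169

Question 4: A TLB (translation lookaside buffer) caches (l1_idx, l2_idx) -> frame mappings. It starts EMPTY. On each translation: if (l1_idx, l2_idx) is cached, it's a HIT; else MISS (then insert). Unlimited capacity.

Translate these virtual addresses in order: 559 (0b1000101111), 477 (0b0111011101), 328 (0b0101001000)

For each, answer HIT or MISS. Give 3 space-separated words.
Answer: MISS MISS MISS

Derivation:
vaddr=559: (2,1) not in TLB -> MISS, insert
vaddr=477: (1,6) not in TLB -> MISS, insert
vaddr=328: (1,2) not in TLB -> MISS, insert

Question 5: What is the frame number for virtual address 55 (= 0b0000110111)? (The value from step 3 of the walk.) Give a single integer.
Answer: 18

Derivation:
vaddr = 55: l1_idx=0, l2_idx=1
L1[0] = 1; L2[1][1] = 18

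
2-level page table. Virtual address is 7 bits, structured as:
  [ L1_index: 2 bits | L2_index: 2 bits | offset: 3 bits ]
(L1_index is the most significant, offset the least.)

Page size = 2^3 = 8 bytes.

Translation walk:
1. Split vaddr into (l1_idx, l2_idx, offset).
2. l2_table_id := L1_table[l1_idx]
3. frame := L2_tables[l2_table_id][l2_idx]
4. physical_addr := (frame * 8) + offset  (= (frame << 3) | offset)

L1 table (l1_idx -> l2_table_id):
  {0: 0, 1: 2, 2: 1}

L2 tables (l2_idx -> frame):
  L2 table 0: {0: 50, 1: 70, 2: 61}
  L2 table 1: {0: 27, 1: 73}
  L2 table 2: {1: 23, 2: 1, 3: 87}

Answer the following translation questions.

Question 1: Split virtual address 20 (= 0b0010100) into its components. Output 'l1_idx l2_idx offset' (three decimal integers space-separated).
vaddr = 20 = 0b0010100
  top 2 bits -> l1_idx = 0
  next 2 bits -> l2_idx = 2
  bottom 3 bits -> offset = 4

Answer: 0 2 4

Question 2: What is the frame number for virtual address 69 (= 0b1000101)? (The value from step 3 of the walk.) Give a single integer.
vaddr = 69: l1_idx=2, l2_idx=0
L1[2] = 1; L2[1][0] = 27

Answer: 27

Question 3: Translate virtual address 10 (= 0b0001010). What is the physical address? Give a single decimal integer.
Answer: 562

Derivation:
vaddr = 10 = 0b0001010
Split: l1_idx=0, l2_idx=1, offset=2
L1[0] = 0
L2[0][1] = 70
paddr = 70 * 8 + 2 = 562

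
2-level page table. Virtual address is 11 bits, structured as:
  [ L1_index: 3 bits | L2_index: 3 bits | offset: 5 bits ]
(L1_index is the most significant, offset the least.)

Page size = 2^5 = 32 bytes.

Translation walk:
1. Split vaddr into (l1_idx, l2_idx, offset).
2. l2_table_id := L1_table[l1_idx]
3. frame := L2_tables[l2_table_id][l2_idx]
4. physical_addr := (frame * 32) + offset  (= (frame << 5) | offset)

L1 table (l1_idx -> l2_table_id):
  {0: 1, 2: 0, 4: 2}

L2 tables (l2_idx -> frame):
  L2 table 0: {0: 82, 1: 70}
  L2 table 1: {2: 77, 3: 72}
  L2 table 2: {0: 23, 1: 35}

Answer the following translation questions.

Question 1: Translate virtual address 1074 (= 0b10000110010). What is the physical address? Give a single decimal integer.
vaddr = 1074 = 0b10000110010
Split: l1_idx=4, l2_idx=1, offset=18
L1[4] = 2
L2[2][1] = 35
paddr = 35 * 32 + 18 = 1138

Answer: 1138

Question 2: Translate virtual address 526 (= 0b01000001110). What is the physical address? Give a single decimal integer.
Answer: 2638

Derivation:
vaddr = 526 = 0b01000001110
Split: l1_idx=2, l2_idx=0, offset=14
L1[2] = 0
L2[0][0] = 82
paddr = 82 * 32 + 14 = 2638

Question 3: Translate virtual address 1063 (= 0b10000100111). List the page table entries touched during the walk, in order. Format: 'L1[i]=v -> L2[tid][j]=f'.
Answer: L1[4]=2 -> L2[2][1]=35

Derivation:
vaddr = 1063 = 0b10000100111
Split: l1_idx=4, l2_idx=1, offset=7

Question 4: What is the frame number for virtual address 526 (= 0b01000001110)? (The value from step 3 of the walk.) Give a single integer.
vaddr = 526: l1_idx=2, l2_idx=0
L1[2] = 0; L2[0][0] = 82

Answer: 82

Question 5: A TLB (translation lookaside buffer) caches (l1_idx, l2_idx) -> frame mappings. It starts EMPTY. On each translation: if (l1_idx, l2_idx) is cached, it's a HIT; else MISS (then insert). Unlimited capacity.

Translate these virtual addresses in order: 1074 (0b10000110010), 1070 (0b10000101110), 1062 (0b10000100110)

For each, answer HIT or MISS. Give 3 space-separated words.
vaddr=1074: (4,1) not in TLB -> MISS, insert
vaddr=1070: (4,1) in TLB -> HIT
vaddr=1062: (4,1) in TLB -> HIT

Answer: MISS HIT HIT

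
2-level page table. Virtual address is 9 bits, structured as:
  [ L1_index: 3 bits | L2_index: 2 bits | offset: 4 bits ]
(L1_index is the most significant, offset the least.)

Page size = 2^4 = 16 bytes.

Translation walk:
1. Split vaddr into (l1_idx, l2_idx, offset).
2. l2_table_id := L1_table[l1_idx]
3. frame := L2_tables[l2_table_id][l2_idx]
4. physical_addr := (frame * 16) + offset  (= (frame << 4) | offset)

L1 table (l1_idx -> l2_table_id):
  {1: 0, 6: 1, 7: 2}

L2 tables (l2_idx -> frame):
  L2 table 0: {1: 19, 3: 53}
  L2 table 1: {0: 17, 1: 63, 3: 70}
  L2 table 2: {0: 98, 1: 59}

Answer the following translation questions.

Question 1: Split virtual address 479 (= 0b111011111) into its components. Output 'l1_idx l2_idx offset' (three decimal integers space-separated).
Answer: 7 1 15

Derivation:
vaddr = 479 = 0b111011111
  top 3 bits -> l1_idx = 7
  next 2 bits -> l2_idx = 1
  bottom 4 bits -> offset = 15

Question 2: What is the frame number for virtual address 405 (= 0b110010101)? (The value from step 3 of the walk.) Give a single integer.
Answer: 63

Derivation:
vaddr = 405: l1_idx=6, l2_idx=1
L1[6] = 1; L2[1][1] = 63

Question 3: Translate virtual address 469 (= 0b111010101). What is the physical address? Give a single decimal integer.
Answer: 949

Derivation:
vaddr = 469 = 0b111010101
Split: l1_idx=7, l2_idx=1, offset=5
L1[7] = 2
L2[2][1] = 59
paddr = 59 * 16 + 5 = 949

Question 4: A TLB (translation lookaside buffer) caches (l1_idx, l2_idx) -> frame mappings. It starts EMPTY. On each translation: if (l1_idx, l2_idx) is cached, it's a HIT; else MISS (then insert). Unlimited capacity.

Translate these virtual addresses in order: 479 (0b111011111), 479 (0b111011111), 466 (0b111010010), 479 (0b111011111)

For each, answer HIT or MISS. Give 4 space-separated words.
Answer: MISS HIT HIT HIT

Derivation:
vaddr=479: (7,1) not in TLB -> MISS, insert
vaddr=479: (7,1) in TLB -> HIT
vaddr=466: (7,1) in TLB -> HIT
vaddr=479: (7,1) in TLB -> HIT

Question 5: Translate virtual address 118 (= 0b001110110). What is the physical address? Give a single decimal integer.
Answer: 854

Derivation:
vaddr = 118 = 0b001110110
Split: l1_idx=1, l2_idx=3, offset=6
L1[1] = 0
L2[0][3] = 53
paddr = 53 * 16 + 6 = 854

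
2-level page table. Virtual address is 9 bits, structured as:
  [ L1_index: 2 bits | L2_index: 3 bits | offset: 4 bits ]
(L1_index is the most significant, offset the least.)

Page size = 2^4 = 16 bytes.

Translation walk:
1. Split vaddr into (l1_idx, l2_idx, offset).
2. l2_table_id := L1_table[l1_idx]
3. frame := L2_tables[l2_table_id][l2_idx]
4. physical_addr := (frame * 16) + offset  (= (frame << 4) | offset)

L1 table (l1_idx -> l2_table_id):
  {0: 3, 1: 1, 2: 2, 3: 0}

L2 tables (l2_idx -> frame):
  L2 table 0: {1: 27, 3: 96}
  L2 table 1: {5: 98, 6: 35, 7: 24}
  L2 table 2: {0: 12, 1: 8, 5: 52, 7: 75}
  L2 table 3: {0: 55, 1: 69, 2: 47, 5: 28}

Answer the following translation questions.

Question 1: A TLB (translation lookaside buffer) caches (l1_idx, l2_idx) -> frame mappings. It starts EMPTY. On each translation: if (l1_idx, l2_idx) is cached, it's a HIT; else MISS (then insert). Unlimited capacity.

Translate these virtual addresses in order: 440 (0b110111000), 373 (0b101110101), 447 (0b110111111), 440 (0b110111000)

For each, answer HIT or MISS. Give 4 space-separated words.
vaddr=440: (3,3) not in TLB -> MISS, insert
vaddr=373: (2,7) not in TLB -> MISS, insert
vaddr=447: (3,3) in TLB -> HIT
vaddr=440: (3,3) in TLB -> HIT

Answer: MISS MISS HIT HIT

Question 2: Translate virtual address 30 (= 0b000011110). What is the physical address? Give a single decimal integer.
Answer: 1118

Derivation:
vaddr = 30 = 0b000011110
Split: l1_idx=0, l2_idx=1, offset=14
L1[0] = 3
L2[3][1] = 69
paddr = 69 * 16 + 14 = 1118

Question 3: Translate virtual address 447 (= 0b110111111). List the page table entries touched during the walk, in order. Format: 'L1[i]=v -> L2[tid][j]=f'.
vaddr = 447 = 0b110111111
Split: l1_idx=3, l2_idx=3, offset=15

Answer: L1[3]=0 -> L2[0][3]=96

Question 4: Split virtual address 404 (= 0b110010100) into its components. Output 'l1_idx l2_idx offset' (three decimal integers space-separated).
Answer: 3 1 4

Derivation:
vaddr = 404 = 0b110010100
  top 2 bits -> l1_idx = 3
  next 3 bits -> l2_idx = 1
  bottom 4 bits -> offset = 4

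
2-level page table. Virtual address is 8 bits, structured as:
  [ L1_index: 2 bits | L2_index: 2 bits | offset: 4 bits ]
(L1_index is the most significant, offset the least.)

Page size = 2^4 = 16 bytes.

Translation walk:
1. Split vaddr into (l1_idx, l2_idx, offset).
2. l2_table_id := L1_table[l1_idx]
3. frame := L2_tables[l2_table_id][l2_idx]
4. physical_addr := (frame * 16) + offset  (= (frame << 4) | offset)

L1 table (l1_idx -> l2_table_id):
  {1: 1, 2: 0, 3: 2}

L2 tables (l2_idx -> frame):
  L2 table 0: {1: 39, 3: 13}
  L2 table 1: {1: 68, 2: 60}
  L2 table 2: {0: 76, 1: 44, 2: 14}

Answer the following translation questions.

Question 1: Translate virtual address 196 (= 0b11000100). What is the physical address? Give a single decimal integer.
vaddr = 196 = 0b11000100
Split: l1_idx=3, l2_idx=0, offset=4
L1[3] = 2
L2[2][0] = 76
paddr = 76 * 16 + 4 = 1220

Answer: 1220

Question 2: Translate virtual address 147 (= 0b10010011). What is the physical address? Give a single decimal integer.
vaddr = 147 = 0b10010011
Split: l1_idx=2, l2_idx=1, offset=3
L1[2] = 0
L2[0][1] = 39
paddr = 39 * 16 + 3 = 627

Answer: 627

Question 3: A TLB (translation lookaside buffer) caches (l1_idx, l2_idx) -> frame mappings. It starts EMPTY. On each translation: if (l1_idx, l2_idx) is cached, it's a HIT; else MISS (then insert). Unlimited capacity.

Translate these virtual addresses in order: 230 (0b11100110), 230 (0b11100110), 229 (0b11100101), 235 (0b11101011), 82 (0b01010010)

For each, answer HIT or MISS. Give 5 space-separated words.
vaddr=230: (3,2) not in TLB -> MISS, insert
vaddr=230: (3,2) in TLB -> HIT
vaddr=229: (3,2) in TLB -> HIT
vaddr=235: (3,2) in TLB -> HIT
vaddr=82: (1,1) not in TLB -> MISS, insert

Answer: MISS HIT HIT HIT MISS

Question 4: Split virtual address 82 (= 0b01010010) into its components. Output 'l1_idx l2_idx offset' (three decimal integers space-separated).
vaddr = 82 = 0b01010010
  top 2 bits -> l1_idx = 1
  next 2 bits -> l2_idx = 1
  bottom 4 bits -> offset = 2

Answer: 1 1 2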